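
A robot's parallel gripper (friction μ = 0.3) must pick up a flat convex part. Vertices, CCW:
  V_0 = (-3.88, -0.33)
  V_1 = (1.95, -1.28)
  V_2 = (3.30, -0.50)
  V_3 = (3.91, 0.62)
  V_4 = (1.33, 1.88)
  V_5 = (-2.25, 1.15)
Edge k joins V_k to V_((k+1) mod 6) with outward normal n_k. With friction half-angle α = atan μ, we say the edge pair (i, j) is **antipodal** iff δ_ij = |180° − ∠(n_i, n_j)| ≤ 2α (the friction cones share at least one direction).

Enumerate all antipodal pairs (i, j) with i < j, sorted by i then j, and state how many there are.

α = atan 0.3 = 16.70°;  2α = 33.40°
n_0 = (-0.1608, -0.9870)
n_1 = (+0.5003, -0.8659)
n_2 = (+0.8782, -0.4783)
n_3 = (+0.4388, +0.8986)
n_4 = (-0.1998, +0.9798)
n_5 = (-0.6722, +0.7404)
  (0,1): δ = 140.73°  ·
  (0,2): δ = 109.32°  ·
  (0,3): δ = 16.77°  ✓
  (0,4): δ = 20.78°  ✓
  (0,5): δ = 51.49°  ·
  (1,2): δ = 148.59°  ·
  (1,3): δ = 56.05°  ·
  (1,4): δ = 18.49°  ✓
  (1,5): δ = 12.22°  ✓
  (2,3): δ = 87.45°  ·
  (2,4): δ = 49.90°  ·
  (2,5): δ = 19.19°  ✓
  (3,4): δ = 142.45°  ·
  (3,5): δ = 111.73°  ·
  (4,5): δ = 149.29°  ·
antipodal pairs: 5

count = 5; pairs: (0,3), (0,4), (1,4), (1,5), (2,5)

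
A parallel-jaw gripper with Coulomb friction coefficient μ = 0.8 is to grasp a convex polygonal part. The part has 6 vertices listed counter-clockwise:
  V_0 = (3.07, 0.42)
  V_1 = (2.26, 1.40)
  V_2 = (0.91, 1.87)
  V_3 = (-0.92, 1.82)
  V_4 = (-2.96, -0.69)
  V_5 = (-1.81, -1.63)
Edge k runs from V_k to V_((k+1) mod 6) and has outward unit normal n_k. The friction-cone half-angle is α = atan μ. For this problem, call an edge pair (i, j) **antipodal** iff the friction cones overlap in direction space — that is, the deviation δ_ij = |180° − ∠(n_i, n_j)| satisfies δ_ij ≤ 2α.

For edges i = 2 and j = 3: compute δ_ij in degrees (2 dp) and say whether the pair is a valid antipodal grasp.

α = atan 0.8 = 38.66°;  2α = 77.32°
edge 2: e_2 = (-1.83, -0.05);  n_2 = (-0.0273, +0.9996)
edge 3: e_3 = (-2.04, -2.51);  n_3 = (-0.7760, +0.6307)
∠(n_2, n_3) = 49.33°
δ = |180° − 49.33°| = 130.67°
130.67° > 2α = 77.32°  →  invalid

δ = 130.67°, invalid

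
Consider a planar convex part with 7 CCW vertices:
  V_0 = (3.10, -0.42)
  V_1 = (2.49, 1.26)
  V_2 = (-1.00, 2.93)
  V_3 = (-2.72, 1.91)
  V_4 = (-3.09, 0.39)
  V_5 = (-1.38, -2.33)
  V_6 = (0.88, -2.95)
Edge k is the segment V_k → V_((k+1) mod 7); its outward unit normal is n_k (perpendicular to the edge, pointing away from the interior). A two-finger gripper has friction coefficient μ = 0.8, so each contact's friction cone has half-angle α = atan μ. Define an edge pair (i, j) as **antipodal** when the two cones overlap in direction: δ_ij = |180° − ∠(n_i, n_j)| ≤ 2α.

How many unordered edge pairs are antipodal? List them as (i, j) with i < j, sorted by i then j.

count = 10; pairs: (0,3), (0,4), (0,5), (1,4), (1,5), (1,6), (2,5), (2,6), (3,6), (4,6)

α = atan 0.8 = 38.66°;  2α = 77.32°
n_0 = (+0.9400, +0.3413)
n_1 = (+0.4316, +0.9020)
n_2 = (-0.5101, +0.8601)
n_3 = (-0.9716, +0.2365)
n_4 = (-0.8466, -0.5322)
n_5 = (-0.2646, -0.9644)
n_6 = (+0.7517, -0.6596)
  (0,1): δ = 135.53°  ·
  (0,2): δ = 79.29°  ·
  (0,3): δ = 33.64°  ✓
  (0,4): δ = 12.20°  ✓
  (0,5): δ = 54.70°  ✓
  (0,6): δ = 118.78°  ·
  (1,2): δ = 123.76°  ·
  (1,3): δ = 78.11°  ·
  (1,4): δ = 32.27°  ✓
  (1,5): δ = 10.23°  ✓
  (1,6): δ = 74.31°  ✓
  (2,3): δ = 134.35°  ·
  (2,4): δ = 88.51°  ·
  (2,5): δ = 46.01°  ✓
  (2,6): δ = 18.07°  ✓
  (3,4): δ = 134.16°  ·
  (3,5): δ = 91.66°  ·
  (3,6): δ = 27.59°  ✓
  (4,5): δ = 137.50°  ·
  (4,6): δ = 73.42°  ✓
  (5,6): δ = 115.93°  ·
antipodal pairs: 10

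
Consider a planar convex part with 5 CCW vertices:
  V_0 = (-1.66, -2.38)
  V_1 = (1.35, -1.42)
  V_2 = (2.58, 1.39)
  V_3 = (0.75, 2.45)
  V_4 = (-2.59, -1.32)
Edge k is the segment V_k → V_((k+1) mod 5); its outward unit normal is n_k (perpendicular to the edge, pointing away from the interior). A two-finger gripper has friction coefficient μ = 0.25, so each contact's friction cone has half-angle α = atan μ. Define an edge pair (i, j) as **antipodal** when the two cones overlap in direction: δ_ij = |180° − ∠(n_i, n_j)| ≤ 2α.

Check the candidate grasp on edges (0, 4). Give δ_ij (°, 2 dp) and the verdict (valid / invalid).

δ = 113.57°, invalid

α = atan 0.25 = 14.04°;  2α = 28.07°
edge 0: e_0 = (+3.01, +0.96);  n_0 = (+0.3039, -0.9527)
edge 4: e_4 = (+0.93, -1.06);  n_4 = (-0.7517, -0.6595)
∠(n_0, n_4) = 66.43°
δ = |180° − 66.43°| = 113.57°
113.57° > 2α = 28.07°  →  invalid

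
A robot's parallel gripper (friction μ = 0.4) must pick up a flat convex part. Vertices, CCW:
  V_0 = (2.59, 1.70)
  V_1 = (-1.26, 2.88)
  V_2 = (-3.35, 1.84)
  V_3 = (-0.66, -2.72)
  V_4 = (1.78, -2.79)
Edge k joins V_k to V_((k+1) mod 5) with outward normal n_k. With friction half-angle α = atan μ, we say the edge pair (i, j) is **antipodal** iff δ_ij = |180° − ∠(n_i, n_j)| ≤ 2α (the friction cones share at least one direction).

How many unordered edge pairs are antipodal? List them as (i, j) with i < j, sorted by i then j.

count = 4; pairs: (0,2), (0,3), (1,3), (2,4)

α = atan 0.4 = 21.80°;  2α = 43.60°
n_0 = (+0.2930, +0.9561)
n_1 = (-0.4455, +0.8953)
n_2 = (-0.8613, -0.5081)
n_3 = (-0.0287, -0.9996)
n_4 = (+0.9841, -0.1775)
  (0,1): δ = 136.50°  ·
  (0,2): δ = 42.42°  ✓
  (0,3): δ = 15.40°  ✓
  (0,4): δ = 96.81°  ·
  (1,2): δ = 85.92°  ·
  (1,3): δ = 28.10°  ✓
  (1,4): δ = 53.32°  ·
  (2,3): δ = 122.18°  ·
  (2,4): δ = 40.76°  ✓
  (3,4): δ = 98.58°  ·
antipodal pairs: 4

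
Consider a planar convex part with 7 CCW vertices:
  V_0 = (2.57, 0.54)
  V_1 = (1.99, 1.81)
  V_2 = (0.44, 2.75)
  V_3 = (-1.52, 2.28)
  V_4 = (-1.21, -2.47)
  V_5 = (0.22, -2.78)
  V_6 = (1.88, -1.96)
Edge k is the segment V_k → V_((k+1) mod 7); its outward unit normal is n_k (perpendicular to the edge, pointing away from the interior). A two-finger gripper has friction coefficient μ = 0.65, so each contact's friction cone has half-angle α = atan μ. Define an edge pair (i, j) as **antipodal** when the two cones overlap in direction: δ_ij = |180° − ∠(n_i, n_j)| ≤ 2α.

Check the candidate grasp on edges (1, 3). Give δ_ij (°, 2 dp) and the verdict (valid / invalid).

α = atan 0.65 = 33.02°;  2α = 66.05°
edge 1: e_1 = (-1.55, +0.94);  n_1 = (+0.5185, +0.8550)
edge 3: e_3 = (+0.31, -4.75);  n_3 = (-0.9979, -0.0651)
∠(n_1, n_3) = 124.97°
δ = |180° − 124.97°| = 55.03°
55.03° ≤ 2α = 66.05°  →  valid

δ = 55.03°, valid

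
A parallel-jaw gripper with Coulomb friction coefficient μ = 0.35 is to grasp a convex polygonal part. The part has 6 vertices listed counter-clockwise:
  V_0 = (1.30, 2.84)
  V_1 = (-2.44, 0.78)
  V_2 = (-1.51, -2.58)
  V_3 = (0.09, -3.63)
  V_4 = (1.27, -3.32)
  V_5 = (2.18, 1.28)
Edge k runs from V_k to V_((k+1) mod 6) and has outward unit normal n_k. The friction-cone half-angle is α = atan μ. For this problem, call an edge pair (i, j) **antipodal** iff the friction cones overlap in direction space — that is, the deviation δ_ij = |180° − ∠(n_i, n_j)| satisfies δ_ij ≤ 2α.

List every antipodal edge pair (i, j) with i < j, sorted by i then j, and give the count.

α = atan 0.35 = 19.29°;  2α = 38.58°
n_0 = (-0.4825, +0.8759)
n_1 = (-0.9638, -0.2668)
n_2 = (-0.5487, -0.8360)
n_3 = (+0.2541, -0.9672)
n_4 = (+0.9810, -0.1941)
n_5 = (+0.8710, +0.4913)
  (0,1): δ = 103.37°  ·
  (0,2): δ = 62.12°  ·
  (0,3): δ = 14.13°  ✓
  (0,4): δ = 49.96°  ·
  (0,5): δ = 90.58°  ·
  (1,2): δ = 138.75°  ·
  (1,3): δ = 90.75°  ·
  (1,4): δ = 26.66°  ✓
  (1,5): δ = 13.96°  ✓
  (2,3): δ = 132.01°  ·
  (2,4): δ = 67.92°  ·
  (2,5): δ = 27.30°  ✓
  (3,4): δ = 115.91°  ·
  (3,5): δ = 75.29°  ·
  (4,5): δ = 139.38°  ·
antipodal pairs: 4

count = 4; pairs: (0,3), (1,4), (1,5), (2,5)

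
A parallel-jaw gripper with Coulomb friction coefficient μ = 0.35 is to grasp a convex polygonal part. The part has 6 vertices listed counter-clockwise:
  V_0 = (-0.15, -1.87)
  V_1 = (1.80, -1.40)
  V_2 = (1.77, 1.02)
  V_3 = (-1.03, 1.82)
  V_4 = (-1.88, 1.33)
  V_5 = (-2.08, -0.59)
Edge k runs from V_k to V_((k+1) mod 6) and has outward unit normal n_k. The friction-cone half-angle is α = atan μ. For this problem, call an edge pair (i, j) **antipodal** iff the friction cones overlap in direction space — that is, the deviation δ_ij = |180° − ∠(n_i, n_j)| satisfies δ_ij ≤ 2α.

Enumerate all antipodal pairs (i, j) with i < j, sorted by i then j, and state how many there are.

count = 4; pairs: (0,2), (0,3), (1,4), (2,5)

α = atan 0.35 = 19.29°;  2α = 38.58°
n_0 = (+0.2343, -0.9722)
n_1 = (+0.9999, +0.0124)
n_2 = (+0.2747, +0.9615)
n_3 = (-0.4994, +0.8664)
n_4 = (-0.9946, +0.1036)
n_5 = (-0.5527, -0.8334)
  (0,1): δ = 102.84°  ·
  (0,2): δ = 29.50°  ✓
  (0,3): δ = 16.41°  ✓
  (0,4): δ = 70.50°  ·
  (0,5): δ = 132.90°  ·
  (1,2): δ = 106.66°  ·
  (1,3): δ = 60.75°  ·
  (1,4): δ = 6.66°  ✓
  (1,5): δ = 55.74°  ·
  (2,3): δ = 134.09°  ·
  (2,4): δ = 80.00°  ·
  (2,5): δ = 17.61°  ✓
  (3,4): δ = 125.91°  ·
  (3,5): δ = 63.52°  ·
  (4,5): δ = 117.61°  ·
antipodal pairs: 4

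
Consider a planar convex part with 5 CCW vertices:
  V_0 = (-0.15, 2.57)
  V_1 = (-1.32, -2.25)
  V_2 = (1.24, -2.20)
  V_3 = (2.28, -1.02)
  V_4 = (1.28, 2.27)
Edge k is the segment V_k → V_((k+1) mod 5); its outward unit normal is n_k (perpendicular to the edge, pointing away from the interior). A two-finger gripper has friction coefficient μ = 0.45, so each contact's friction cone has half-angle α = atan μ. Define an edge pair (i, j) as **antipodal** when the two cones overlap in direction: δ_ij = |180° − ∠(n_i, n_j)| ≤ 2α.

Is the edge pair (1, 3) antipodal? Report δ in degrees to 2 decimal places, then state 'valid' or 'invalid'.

α = atan 0.45 = 24.23°;  2α = 48.46°
edge 1: e_1 = (+2.56, +0.05);  n_1 = (+0.0195, -0.9998)
edge 3: e_3 = (-1.00, +3.29);  n_3 = (+0.9568, +0.2908)
∠(n_1, n_3) = 105.79°
δ = |180° − 105.79°| = 74.21°
74.21° > 2α = 48.46°  →  invalid

δ = 74.21°, invalid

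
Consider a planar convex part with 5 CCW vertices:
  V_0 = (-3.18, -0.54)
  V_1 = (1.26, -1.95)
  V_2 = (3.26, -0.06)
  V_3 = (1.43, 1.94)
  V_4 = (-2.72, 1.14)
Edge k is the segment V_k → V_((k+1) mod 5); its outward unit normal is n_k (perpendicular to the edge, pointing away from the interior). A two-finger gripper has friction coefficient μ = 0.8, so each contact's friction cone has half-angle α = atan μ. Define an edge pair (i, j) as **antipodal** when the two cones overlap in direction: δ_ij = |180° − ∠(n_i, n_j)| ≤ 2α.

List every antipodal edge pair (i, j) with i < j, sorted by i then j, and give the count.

α = atan 0.8 = 38.66°;  2α = 77.32°
n_0 = (-0.3027, -0.9531)
n_1 = (+0.6868, -0.7268)
n_2 = (+0.7378, +0.6751)
n_3 = (-0.1893, +0.9819)
n_4 = (-0.9645, +0.2641)
  (0,1): δ = 119.00°  ·
  (0,2): δ = 29.92°  ✓
  (0,3): δ = 28.53°  ✓
  (0,4): δ = 92.31°  ·
  (1,2): δ = 90.92°  ·
  (1,3): δ = 32.47°  ✓
  (1,4): δ = 31.31°  ✓
  (2,3): δ = 121.55°  ·
  (2,4): δ = 57.77°  ✓
  (3,4): δ = 116.22°  ·
antipodal pairs: 5

count = 5; pairs: (0,2), (0,3), (1,3), (1,4), (2,4)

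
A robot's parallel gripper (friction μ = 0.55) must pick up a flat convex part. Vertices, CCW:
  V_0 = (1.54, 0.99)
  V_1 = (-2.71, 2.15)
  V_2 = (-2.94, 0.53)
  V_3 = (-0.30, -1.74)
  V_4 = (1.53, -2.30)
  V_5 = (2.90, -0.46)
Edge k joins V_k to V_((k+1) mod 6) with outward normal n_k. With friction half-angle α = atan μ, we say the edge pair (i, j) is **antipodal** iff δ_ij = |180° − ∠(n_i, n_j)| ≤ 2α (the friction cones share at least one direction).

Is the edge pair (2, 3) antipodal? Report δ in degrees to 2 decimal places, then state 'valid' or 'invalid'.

α = atan 0.55 = 28.81°;  2α = 57.62°
edge 2: e_2 = (+2.64, -2.27);  n_2 = (-0.6520, -0.7582)
edge 3: e_3 = (+1.83, -0.56);  n_3 = (-0.2926, -0.9562)
∠(n_2, n_3) = 23.68°
δ = |180° − 23.68°| = 156.32°
156.32° > 2α = 57.62°  →  invalid

δ = 156.32°, invalid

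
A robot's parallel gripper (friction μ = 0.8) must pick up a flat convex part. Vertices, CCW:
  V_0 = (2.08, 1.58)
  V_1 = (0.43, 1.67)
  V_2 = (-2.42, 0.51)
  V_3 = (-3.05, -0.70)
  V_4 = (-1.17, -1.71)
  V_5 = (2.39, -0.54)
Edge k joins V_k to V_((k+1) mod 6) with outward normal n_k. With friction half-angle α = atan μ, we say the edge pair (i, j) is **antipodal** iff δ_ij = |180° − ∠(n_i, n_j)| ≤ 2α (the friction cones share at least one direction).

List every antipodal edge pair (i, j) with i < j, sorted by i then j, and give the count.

α = atan 0.8 = 38.66°;  2α = 77.32°
n_0 = (+0.0545, +0.9985)
n_1 = (-0.3770, +0.9262)
n_2 = (-0.8870, +0.4618)
n_3 = (-0.4733, -0.8809)
n_4 = (+0.3122, -0.9500)
n_5 = (+0.9895, +0.1447)
  (0,1): δ = 154.73°  ·
  (0,2): δ = 114.38°  ·
  (0,3): δ = 25.12°  ✓
  (0,4): δ = 21.32°  ✓
  (0,5): δ = 101.44°  ·
  (1,2): δ = 139.65°  ·
  (1,3): δ = 50.39°  ✓
  (1,4): δ = 3.95°  ✓
  (1,5): δ = 76.17°  ✓
  (2,3): δ = 90.74°  ·
  (2,4): δ = 44.30°  ✓
  (2,5): δ = 35.82°  ✓
  (3,4): δ = 133.56°  ·
  (3,5): δ = 53.43°  ✓
  (4,5): δ = 99.87°  ·
antipodal pairs: 8

count = 8; pairs: (0,3), (0,4), (1,3), (1,4), (1,5), (2,4), (2,5), (3,5)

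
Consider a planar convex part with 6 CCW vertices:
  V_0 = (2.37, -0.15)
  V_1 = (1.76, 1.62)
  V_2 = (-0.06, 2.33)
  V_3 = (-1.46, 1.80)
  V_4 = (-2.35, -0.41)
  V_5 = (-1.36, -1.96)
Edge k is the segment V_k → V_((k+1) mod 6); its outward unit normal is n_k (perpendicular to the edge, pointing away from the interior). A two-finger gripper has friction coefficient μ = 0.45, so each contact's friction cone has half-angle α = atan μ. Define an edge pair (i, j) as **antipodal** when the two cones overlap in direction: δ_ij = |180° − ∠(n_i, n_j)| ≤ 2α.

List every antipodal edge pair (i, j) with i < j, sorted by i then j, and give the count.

count = 6; pairs: (0,3), (0,4), (1,4), (1,5), (2,5), (3,5)

α = atan 0.45 = 24.23°;  2α = 48.46°
n_0 = (+0.9454, +0.3258)
n_1 = (+0.3634, +0.9316)
n_2 = (-0.3541, +0.9352)
n_3 = (-0.9276, +0.3736)
n_4 = (-0.8428, -0.5383)
n_5 = (+0.4366, -0.8997)
  (0,1): δ = 130.33°  ·
  (0,2): δ = 88.28°  ·
  (0,3): δ = 40.95°  ✓
  (0,4): δ = 13.55°  ✓
  (0,5): δ = 96.87°  ·
  (1,2): δ = 137.95°  ·
  (1,3): δ = 90.62°  ·
  (1,4): δ = 36.12°  ✓
  (1,5): δ = 47.20°  ✓
  (2,3): δ = 132.67°  ·
  (2,4): δ = 78.17°  ·
  (2,5): δ = 5.15°  ✓
  (3,4): δ = 125.50°  ·
  (3,5): δ = 42.18°  ✓
  (4,5): δ = 96.68°  ·
antipodal pairs: 6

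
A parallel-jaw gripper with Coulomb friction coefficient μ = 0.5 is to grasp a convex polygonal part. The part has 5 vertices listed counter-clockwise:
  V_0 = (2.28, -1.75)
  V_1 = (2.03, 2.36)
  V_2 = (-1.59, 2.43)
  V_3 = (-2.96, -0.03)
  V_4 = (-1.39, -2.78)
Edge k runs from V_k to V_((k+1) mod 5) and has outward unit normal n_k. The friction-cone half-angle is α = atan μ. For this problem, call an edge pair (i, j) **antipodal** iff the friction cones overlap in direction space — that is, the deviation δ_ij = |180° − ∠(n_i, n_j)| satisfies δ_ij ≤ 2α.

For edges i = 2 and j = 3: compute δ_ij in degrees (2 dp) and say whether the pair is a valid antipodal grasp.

δ = 121.16°, invalid

α = atan 0.5 = 26.57°;  2α = 53.13°
edge 2: e_2 = (-1.37, -2.46);  n_2 = (-0.8737, +0.4865)
edge 3: e_3 = (+1.57, -2.75);  n_3 = (-0.8684, -0.4958)
∠(n_2, n_3) = 58.84°
δ = |180° − 58.84°| = 121.16°
121.16° > 2α = 53.13°  →  invalid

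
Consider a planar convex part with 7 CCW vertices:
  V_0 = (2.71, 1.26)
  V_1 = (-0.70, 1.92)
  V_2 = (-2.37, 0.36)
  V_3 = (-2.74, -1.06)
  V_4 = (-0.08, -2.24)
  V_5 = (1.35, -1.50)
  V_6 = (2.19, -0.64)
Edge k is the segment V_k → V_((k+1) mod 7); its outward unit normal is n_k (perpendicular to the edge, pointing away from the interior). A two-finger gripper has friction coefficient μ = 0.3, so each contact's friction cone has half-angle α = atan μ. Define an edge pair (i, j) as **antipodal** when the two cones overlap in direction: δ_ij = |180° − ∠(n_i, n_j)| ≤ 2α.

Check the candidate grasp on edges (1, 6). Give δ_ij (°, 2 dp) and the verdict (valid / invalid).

δ = 31.64°, valid

α = atan 0.3 = 16.70°;  2α = 33.40°
edge 1: e_1 = (-1.67, -1.56);  n_1 = (-0.6826, +0.7308)
edge 6: e_6 = (+0.52, +1.90);  n_6 = (+0.9645, -0.2640)
∠(n_1, n_6) = 148.36°
δ = |180° − 148.36°| = 31.64°
31.64° ≤ 2α = 33.40°  →  valid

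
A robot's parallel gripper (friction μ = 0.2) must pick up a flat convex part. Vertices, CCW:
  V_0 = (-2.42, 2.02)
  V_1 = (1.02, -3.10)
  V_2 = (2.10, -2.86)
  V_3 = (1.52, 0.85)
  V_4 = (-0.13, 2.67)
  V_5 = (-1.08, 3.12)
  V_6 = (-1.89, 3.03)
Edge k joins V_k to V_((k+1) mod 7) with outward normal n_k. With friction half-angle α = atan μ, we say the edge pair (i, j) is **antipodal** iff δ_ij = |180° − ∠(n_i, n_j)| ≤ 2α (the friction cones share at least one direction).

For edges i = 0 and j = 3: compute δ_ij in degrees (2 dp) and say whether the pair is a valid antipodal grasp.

α = atan 0.2 = 11.31°;  2α = 22.62°
edge 0: e_0 = (+3.44, -5.12);  n_0 = (-0.8300, -0.5577)
edge 3: e_3 = (-1.65, +1.82);  n_3 = (+0.7409, +0.6717)
∠(n_0, n_3) = 171.70°
δ = |180° − 171.70°| = 8.30°
8.30° ≤ 2α = 22.62°  →  valid

δ = 8.30°, valid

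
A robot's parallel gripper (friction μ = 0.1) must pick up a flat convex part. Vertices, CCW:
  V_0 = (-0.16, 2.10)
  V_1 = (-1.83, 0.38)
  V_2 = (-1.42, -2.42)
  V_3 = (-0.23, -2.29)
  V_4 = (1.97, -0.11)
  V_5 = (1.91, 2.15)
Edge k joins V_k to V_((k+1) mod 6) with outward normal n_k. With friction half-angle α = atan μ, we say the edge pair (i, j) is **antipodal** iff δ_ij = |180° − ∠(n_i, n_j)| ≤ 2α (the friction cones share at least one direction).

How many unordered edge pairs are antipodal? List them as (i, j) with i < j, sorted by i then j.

count = 3; pairs: (0,3), (1,4), (2,5)

α = atan 0.1 = 5.71°;  2α = 11.42°
n_0 = (-0.7175, +0.6966)
n_1 = (-0.9894, -0.1449)
n_2 = (+0.1086, -0.9941)
n_3 = (+0.7039, -0.7103)
n_4 = (+0.9996, +0.0265)
n_5 = (-0.0241, +0.9997)
  (0,1): δ = 127.51°  ·
  (0,2): δ = 39.61°  ·
  (0,3): δ = 1.11°  ✓
  (0,4): δ = 45.68°  ·
  (0,5): δ = 135.54°  ·
  (1,2): δ = 92.10°  ·
  (1,3): δ = 53.59°  ·
  (1,4): δ = 6.81°  ✓
  (1,5): δ = 83.05°  ·
  (2,3): δ = 141.50°  ·
  (2,4): δ = 94.71°  ·
  (2,5): δ = 4.85°  ✓
  (3,4): δ = 133.22°  ·
  (3,5): δ = 43.35°  ·
  (4,5): δ = 90.14°  ·
antipodal pairs: 3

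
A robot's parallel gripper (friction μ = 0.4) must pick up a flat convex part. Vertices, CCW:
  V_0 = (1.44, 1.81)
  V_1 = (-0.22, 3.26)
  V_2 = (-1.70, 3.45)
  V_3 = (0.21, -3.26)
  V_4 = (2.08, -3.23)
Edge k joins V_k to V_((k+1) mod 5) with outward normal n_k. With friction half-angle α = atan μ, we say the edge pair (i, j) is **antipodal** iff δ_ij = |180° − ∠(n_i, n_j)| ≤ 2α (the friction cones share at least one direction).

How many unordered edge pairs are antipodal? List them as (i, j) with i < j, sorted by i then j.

count = 4; pairs: (0,2), (0,3), (1,3), (2,4)

α = atan 0.4 = 21.80°;  2α = 43.60°
n_0 = (+0.6579, +0.7531)
n_1 = (+0.1273, +0.9919)
n_2 = (-0.9618, -0.2738)
n_3 = (+0.0160, -0.9999)
n_4 = (+0.9920, +0.1260)
  (0,1): δ = 146.18°  ·
  (0,2): δ = 32.97°  ✓
  (0,3): δ = 42.06°  ✓
  (0,4): δ = 138.37°  ·
  (1,2): δ = 66.80°  ·
  (1,3): δ = 8.23°  ✓
  (1,4): δ = 104.55°  ·
  (2,3): δ = 104.97°  ·
  (2,4): δ = 8.65°  ✓
  (3,4): δ = 83.68°  ·
antipodal pairs: 4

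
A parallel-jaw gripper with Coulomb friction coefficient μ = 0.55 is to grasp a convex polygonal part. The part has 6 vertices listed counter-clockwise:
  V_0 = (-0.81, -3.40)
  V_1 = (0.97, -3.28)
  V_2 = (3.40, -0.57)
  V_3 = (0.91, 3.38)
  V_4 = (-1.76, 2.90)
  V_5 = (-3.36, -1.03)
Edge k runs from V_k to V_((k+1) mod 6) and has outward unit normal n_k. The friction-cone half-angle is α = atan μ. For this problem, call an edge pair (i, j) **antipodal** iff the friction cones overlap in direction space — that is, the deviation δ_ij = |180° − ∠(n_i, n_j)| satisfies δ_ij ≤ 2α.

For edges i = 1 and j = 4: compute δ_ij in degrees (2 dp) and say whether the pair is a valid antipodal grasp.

δ = 19.73°, valid

α = atan 0.55 = 28.81°;  2α = 57.62°
edge 1: e_1 = (+2.43, +2.71);  n_1 = (+0.7445, -0.6676)
edge 4: e_4 = (-1.60, -3.93);  n_4 = (-0.9262, +0.3771)
∠(n_1, n_4) = 160.27°
δ = |180° − 160.27°| = 19.73°
19.73° ≤ 2α = 57.62°  →  valid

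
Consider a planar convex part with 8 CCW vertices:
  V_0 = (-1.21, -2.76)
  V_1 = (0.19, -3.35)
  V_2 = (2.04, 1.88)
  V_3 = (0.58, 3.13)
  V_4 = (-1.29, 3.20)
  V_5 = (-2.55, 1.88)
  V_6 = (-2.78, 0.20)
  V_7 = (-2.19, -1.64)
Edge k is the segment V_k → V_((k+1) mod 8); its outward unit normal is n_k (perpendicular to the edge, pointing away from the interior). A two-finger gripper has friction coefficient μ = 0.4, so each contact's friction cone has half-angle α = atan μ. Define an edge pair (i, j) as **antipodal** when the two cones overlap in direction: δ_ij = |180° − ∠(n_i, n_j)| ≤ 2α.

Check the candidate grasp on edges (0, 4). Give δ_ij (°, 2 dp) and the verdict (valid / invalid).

α = atan 0.4 = 21.80°;  2α = 43.60°
edge 0: e_0 = (+1.40, -0.59);  n_0 = (-0.3884, -0.9215)
edge 4: e_4 = (-1.26, -1.32);  n_4 = (-0.7234, +0.6905)
∠(n_0, n_4) = 110.82°
δ = |180° − 110.82°| = 69.18°
69.18° > 2α = 43.60°  →  invalid

δ = 69.18°, invalid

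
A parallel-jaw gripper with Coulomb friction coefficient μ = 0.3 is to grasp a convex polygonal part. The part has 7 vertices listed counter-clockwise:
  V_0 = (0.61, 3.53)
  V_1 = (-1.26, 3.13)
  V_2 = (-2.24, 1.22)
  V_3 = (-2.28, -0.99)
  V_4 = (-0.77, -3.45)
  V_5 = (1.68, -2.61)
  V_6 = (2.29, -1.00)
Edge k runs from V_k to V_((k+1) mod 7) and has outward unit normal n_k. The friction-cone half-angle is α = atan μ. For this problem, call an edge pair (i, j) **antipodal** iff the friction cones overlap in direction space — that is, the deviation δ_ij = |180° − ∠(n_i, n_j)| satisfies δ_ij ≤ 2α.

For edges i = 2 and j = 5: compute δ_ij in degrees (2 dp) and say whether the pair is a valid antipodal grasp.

δ = 19.71°, valid

α = atan 0.3 = 16.70°;  2α = 33.40°
edge 2: e_2 = (-0.04, -2.21);  n_2 = (-0.9998, +0.0181)
edge 5: e_5 = (+0.61, +1.61);  n_5 = (+0.9351, -0.3543)
∠(n_2, n_5) = 160.29°
δ = |180° − 160.29°| = 19.71°
19.71° ≤ 2α = 33.40°  →  valid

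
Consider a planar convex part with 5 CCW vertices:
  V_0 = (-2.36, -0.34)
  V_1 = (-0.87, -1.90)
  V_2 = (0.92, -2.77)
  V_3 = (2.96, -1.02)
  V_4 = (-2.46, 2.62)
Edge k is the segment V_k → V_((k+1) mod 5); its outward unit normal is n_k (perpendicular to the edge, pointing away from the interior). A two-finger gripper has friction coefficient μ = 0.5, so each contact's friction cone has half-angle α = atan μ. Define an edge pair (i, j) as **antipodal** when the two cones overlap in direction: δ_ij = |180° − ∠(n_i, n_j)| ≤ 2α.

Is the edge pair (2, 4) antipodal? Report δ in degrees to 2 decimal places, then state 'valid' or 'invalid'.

δ = 51.31°, valid

α = atan 0.5 = 26.57°;  2α = 53.13°
edge 2: e_2 = (+2.04, +1.75);  n_2 = (+0.6511, -0.7590)
edge 4: e_4 = (+0.10, -2.96);  n_4 = (-0.9994, -0.0338)
∠(n_2, n_4) = 128.69°
δ = |180° − 128.69°| = 51.31°
51.31° ≤ 2α = 53.13°  →  valid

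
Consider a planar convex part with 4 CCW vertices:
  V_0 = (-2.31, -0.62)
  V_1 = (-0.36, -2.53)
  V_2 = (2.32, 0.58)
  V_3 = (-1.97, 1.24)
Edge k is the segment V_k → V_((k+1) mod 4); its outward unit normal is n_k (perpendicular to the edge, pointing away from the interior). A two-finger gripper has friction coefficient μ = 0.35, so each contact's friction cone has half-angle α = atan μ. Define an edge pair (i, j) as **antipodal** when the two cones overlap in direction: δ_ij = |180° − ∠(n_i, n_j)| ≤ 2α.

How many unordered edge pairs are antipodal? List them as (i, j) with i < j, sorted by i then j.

count = 2; pairs: (0,2), (1,3)

α = atan 0.35 = 19.29°;  2α = 38.58°
n_0 = (-0.6997, -0.7144)
n_1 = (+0.7575, -0.6528)
n_2 = (+0.1521, +0.9884)
n_3 = (-0.9837, +0.1798)
  (0,1): δ = 86.35°  ·
  (0,2): δ = 35.66°  ✓
  (0,3): δ = 124.05°  ·
  (1,2): δ = 57.99°  ·
  (1,3): δ = 30.39°  ✓
  (2,3): δ = 91.61°  ·
antipodal pairs: 2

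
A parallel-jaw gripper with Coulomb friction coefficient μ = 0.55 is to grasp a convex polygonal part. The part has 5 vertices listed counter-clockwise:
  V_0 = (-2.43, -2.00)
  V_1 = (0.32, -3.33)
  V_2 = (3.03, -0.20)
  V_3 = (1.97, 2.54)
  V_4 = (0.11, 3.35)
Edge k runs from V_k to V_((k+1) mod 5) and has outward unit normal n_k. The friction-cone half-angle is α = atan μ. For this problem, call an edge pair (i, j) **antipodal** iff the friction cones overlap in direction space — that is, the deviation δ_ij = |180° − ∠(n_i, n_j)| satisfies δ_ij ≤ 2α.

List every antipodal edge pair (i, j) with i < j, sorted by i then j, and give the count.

α = atan 0.55 = 28.81°;  2α = 57.62°
n_0 = (-0.4354, -0.9002)
n_1 = (+0.7560, -0.6546)
n_2 = (+0.9326, +0.3608)
n_3 = (+0.3993, +0.9168)
n_4 = (-0.9034, +0.4289)
  (0,1): δ = 105.08°  ·
  (0,2): δ = 43.04°  ✓
  (0,3): δ = 2.28°  ✓
  (0,4): δ = 90.41°  ·
  (1,2): δ = 117.96°  ·
  (1,3): δ = 72.65°  ·
  (1,4): δ = 15.49°  ✓
  (2,3): δ = 134.68°  ·
  (2,4): δ = 46.55°  ✓
  (3,4): δ = 91.86°  ·
antipodal pairs: 4

count = 4; pairs: (0,2), (0,3), (1,4), (2,4)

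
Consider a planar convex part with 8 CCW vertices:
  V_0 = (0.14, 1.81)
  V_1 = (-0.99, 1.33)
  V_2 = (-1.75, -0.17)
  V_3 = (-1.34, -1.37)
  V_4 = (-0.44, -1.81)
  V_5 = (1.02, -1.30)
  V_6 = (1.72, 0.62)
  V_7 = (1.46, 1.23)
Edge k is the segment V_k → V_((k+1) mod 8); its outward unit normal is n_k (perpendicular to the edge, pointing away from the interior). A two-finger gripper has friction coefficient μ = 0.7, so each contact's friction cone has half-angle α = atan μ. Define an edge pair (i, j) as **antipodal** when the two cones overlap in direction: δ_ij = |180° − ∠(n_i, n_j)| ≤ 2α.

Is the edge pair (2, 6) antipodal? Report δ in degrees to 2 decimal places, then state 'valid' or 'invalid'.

δ = 4.22°, valid

α = atan 0.7 = 34.99°;  2α = 69.98°
edge 2: e_2 = (+0.41, -1.20);  n_2 = (-0.9463, -0.3233)
edge 6: e_6 = (-0.26, +0.61);  n_6 = (+0.9199, +0.3921)
∠(n_2, n_6) = 175.78°
δ = |180° − 175.78°| = 4.22°
4.22° ≤ 2α = 69.98°  →  valid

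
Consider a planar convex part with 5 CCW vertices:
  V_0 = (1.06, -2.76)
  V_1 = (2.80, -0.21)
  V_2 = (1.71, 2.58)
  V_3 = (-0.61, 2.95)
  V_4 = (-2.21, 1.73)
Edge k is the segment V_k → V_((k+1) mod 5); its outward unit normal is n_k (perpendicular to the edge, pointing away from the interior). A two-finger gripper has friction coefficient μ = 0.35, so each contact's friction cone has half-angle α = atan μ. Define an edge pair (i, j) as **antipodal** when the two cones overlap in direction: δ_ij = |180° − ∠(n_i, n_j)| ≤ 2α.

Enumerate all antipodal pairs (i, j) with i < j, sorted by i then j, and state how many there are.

count = 2; pairs: (0,3), (1,4)

α = atan 0.35 = 19.29°;  2α = 38.58°
n_0 = (+0.8260, -0.5636)
n_1 = (+0.9314, +0.3639)
n_2 = (+0.1575, +0.9875)
n_3 = (-0.6063, +0.7952)
n_4 = (-0.8083, -0.5887)
  (0,1): δ = 124.35°  ·
  (0,2): δ = 64.75°  ·
  (0,3): δ = 18.37°  ✓
  (0,4): δ = 70.37°  ·
  (1,2): δ = 120.40°  ·
  (1,3): δ = 74.01°  ·
  (1,4): δ = 14.73°  ✓
  (2,3): δ = 133.61°  ·
  (2,4): δ = 44.87°  ·
  (3,4): δ = 91.26°  ·
antipodal pairs: 2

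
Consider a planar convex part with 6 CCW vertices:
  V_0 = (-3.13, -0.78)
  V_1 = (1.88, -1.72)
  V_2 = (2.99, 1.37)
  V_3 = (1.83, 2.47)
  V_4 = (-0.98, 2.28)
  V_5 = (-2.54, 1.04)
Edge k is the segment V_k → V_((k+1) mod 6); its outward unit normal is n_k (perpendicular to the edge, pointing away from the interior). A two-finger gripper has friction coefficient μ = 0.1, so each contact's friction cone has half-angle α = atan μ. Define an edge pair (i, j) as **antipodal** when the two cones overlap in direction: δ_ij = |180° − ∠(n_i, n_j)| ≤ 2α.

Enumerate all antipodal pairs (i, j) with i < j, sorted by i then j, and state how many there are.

count = 1; pairs: (1,5)

α = atan 0.1 = 5.71°;  2α = 11.42°
n_0 = (-0.1844, -0.9828)
n_1 = (+0.9411, -0.3381)
n_2 = (+0.6881, +0.7256)
n_3 = (-0.0675, +0.9977)
n_4 = (-0.6222, +0.7828)
n_5 = (-0.9513, +0.3084)
  (0,1): δ = 99.13°  ·
  (0,2): δ = 32.85°  ·
  (0,3): δ = 14.49°  ·
  (0,4): δ = 49.11°  ·
  (0,5): δ = 82.67°  ·
  (1,2): δ = 113.72°  ·
  (1,3): δ = 66.37°  ·
  (1,4): δ = 31.76°  ·
  (1,5): δ = 1.80°  ✓
  (2,3): δ = 132.65°  ·
  (2,4): δ = 98.04°  ·
  (2,5): δ = 64.48°  ·
  (3,4): δ = 145.39°  ·
  (3,5): δ = 111.83°  ·
  (4,5): δ = 146.44°  ·
antipodal pairs: 1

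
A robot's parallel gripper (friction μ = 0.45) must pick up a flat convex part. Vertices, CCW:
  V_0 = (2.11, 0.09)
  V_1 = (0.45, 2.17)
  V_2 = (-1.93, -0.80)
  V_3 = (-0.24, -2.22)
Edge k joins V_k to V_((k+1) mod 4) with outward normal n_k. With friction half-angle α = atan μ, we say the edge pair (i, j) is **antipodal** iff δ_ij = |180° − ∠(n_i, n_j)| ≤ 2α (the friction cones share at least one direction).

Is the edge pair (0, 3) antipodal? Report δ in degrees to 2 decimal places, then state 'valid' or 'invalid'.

δ = 95.92°, invalid

α = atan 0.45 = 24.23°;  2α = 48.46°
edge 0: e_0 = (-1.66, +2.08);  n_0 = (+0.7816, +0.6238)
edge 3: e_3 = (+2.35, +2.31);  n_3 = (+0.7010, -0.7132)
∠(n_0, n_3) = 84.08°
δ = |180° − 84.08°| = 95.92°
95.92° > 2α = 48.46°  →  invalid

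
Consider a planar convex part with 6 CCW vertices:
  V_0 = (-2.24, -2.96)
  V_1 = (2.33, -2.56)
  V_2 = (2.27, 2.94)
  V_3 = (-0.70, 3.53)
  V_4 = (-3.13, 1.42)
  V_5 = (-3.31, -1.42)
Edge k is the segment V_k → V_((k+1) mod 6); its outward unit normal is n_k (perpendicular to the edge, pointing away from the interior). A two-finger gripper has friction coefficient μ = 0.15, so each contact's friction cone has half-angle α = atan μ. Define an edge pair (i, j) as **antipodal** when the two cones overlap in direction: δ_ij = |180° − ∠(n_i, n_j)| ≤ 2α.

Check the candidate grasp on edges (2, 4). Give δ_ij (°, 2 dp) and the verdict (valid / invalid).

α = atan 0.15 = 8.53°;  2α = 17.06°
edge 2: e_2 = (-2.97, +0.59);  n_2 = (+0.1948, +0.9808)
edge 4: e_4 = (-0.18, -2.84);  n_4 = (-0.9980, +0.0633)
∠(n_2, n_4) = 97.61°
δ = |180° − 97.61°| = 82.39°
82.39° > 2α = 17.06°  →  invalid

δ = 82.39°, invalid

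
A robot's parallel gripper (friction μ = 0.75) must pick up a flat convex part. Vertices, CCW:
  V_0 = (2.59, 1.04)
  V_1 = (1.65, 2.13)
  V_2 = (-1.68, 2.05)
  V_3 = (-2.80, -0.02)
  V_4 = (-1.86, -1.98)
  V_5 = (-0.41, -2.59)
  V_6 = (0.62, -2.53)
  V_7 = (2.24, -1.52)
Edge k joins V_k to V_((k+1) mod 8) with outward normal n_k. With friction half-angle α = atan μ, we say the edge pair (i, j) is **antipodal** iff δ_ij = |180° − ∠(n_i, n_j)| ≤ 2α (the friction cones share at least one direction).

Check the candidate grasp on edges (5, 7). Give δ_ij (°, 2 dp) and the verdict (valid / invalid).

δ = 101.12°, invalid

α = atan 0.75 = 36.87°;  2α = 73.74°
edge 5: e_5 = (+1.03, +0.06);  n_5 = (+0.0582, -0.9983)
edge 7: e_7 = (+0.35, +2.56);  n_7 = (+0.9908, -0.1355)
∠(n_5, n_7) = 78.88°
δ = |180° − 78.88°| = 101.12°
101.12° > 2α = 73.74°  →  invalid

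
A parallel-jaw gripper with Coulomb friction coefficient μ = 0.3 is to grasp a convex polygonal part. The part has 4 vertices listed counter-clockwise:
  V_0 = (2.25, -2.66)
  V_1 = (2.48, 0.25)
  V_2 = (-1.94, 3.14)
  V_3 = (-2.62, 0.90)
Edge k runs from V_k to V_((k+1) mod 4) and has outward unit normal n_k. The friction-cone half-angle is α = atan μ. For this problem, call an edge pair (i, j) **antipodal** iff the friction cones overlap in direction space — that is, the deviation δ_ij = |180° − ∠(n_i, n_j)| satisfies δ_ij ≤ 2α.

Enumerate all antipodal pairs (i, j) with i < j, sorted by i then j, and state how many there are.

α = atan 0.3 = 16.70°;  2α = 33.40°
n_0 = (+0.9969, -0.0788)
n_1 = (+0.5472, +0.8370)
n_2 = (-0.9569, +0.2905)
n_3 = (-0.5901, -0.8073)
  (0,1): δ = 118.66°  ·
  (0,2): δ = 12.37°  ✓
  (0,3): δ = 58.35°  ·
  (1,2): δ = 73.71°  ·
  (1,3): δ = 2.99°  ✓
  (2,3): δ = 109.28°  ·
antipodal pairs: 2

count = 2; pairs: (0,2), (1,3)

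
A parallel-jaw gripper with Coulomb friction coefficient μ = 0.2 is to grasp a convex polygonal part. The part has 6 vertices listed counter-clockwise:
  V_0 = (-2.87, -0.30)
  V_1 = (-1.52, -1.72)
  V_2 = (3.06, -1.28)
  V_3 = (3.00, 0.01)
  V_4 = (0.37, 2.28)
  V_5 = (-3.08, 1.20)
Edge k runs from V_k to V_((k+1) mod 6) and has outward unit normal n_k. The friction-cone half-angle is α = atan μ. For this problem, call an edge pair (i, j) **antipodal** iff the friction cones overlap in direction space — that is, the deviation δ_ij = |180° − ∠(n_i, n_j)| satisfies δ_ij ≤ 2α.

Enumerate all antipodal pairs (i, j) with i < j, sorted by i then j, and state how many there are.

α = atan 0.2 = 11.31°;  2α = 22.62°
n_0 = (-0.7247, -0.6890)
n_1 = (+0.0956, -0.9954)
n_2 = (+0.9989, +0.0465)
n_3 = (+0.6534, +0.7570)
n_4 = (-0.2987, +0.9543)
n_5 = (-0.9903, -0.1386)
  (0,1): δ = 128.06°  ·
  (0,2): δ = 40.89°  ·
  (0,3): δ = 5.65°  ✓
  (0,4): δ = 63.83°  ·
  (0,5): δ = 144.42°  ·
  (1,2): δ = 92.82°  ·
  (1,3): δ = 46.29°  ·
  (1,4): δ = 11.89°  ✓
  (1,5): δ = 92.48°  ·
  (2,3): δ = 133.46°  ·
  (2,4): δ = 75.28°  ·
  (2,5): δ = 5.31°  ✓
  (3,4): δ = 121.82°  ·
  (3,5): δ = 41.23°  ·
  (4,5): δ = 99.41°  ·
antipodal pairs: 3

count = 3; pairs: (0,3), (1,4), (2,5)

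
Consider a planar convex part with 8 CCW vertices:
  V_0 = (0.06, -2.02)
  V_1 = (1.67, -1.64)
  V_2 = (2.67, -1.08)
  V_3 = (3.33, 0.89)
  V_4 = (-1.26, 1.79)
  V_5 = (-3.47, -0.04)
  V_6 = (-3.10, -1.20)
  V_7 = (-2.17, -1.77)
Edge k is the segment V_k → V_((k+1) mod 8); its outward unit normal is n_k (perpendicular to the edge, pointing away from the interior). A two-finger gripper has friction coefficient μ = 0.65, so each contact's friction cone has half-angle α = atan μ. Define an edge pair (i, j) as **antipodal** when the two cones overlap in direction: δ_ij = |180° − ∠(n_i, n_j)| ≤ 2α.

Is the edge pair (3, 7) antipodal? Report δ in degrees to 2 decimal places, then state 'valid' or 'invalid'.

α = atan 0.65 = 33.02°;  2α = 66.05°
edge 3: e_3 = (-4.59, +0.90);  n_3 = (+0.1924, +0.9813)
edge 7: e_7 = (+2.23, -0.25);  n_7 = (-0.1114, -0.9938)
∠(n_3, n_7) = 175.30°
δ = |180° − 175.30°| = 4.70°
4.70° ≤ 2α = 66.05°  →  valid

δ = 4.70°, valid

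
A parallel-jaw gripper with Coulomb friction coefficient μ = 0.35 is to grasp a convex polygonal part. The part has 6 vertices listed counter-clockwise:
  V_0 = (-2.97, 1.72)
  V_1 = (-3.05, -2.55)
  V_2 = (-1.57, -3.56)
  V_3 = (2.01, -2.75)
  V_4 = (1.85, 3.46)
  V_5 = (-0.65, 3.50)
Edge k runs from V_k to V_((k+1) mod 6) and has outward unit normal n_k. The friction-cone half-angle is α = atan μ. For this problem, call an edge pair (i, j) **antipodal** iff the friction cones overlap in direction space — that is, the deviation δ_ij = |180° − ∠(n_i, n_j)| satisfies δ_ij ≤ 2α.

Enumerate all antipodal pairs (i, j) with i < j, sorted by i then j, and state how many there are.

count = 4; pairs: (0,3), (1,4), (2,4), (2,5)

α = atan 0.35 = 19.29°;  2α = 38.58°
n_0 = (-0.9998, +0.0187)
n_1 = (-0.5637, -0.8260)
n_2 = (+0.2207, -0.9753)
n_3 = (+0.9997, +0.0258)
n_4 = (+0.0160, +0.9999)
n_5 = (-0.6087, +0.7934)
  (0,1): δ = 123.24°  ·
  (0,2): δ = 76.18°  ·
  (0,3): δ = 2.55°  ✓
  (0,4): δ = 90.16°  ·
  (0,5): δ = 128.57°  ·
  (1,2): δ = 132.94°  ·
  (1,3): δ = 54.21°  ·
  (1,4): δ = 33.39°  ✓
  (1,5): δ = 71.81°  ·
  (2,3): δ = 101.27°  ·
  (2,4): δ = 13.67°  ✓
  (2,5): δ = 24.75°  ✓
  (3,4): δ = 92.39°  ·
  (3,5): δ = 53.98°  ·
  (4,5): δ = 141.59°  ·
antipodal pairs: 4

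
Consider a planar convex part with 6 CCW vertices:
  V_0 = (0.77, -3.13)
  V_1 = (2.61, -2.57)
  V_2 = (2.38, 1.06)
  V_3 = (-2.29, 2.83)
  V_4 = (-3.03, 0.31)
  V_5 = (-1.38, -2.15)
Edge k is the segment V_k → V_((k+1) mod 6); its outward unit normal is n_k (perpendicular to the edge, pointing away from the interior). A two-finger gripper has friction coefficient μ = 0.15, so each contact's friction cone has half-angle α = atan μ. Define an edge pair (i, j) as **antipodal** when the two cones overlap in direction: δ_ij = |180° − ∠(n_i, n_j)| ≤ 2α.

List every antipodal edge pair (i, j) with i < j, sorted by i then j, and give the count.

count = 1; pairs: (2,5)

α = atan 0.15 = 8.53°;  2α = 17.06°
n_0 = (+0.2912, -0.9567)
n_1 = (+0.9980, +0.0632)
n_2 = (+0.3544, +0.9351)
n_3 = (-0.9595, +0.2818)
n_4 = (-0.8305, -0.5570)
n_5 = (-0.4148, -0.9099)
  (0,1): δ = 103.30°  ·
  (0,2): δ = 37.68°  ·
  (0,3): δ = 56.71°  ·
  (0,4): δ = 106.92°  ·
  (0,5): δ = 138.57°  ·
  (1,2): δ = 114.38°  ·
  (1,3): δ = 19.99°  ·
  (1,4): δ = 30.23°  ·
  (1,5): δ = 61.87°  ·
  (2,3): δ = 85.61°  ·
  (2,4): δ = 35.39°  ·
  (2,5): δ = 3.75°  ✓
  (3,4): δ = 129.78°  ·
  (3,5): δ = 98.14°  ·
  (4,5): δ = 148.36°  ·
antipodal pairs: 1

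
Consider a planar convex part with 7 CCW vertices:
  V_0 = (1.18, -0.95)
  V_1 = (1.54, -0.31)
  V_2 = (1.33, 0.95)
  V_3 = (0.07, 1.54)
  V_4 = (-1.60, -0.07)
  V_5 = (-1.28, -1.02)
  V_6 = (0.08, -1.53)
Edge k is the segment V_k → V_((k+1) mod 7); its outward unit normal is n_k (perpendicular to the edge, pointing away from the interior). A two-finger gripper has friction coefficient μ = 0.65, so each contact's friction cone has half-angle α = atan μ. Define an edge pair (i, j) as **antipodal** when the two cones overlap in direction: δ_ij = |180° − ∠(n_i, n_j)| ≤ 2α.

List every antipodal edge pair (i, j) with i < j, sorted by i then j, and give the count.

α = atan 0.65 = 33.02°;  2α = 66.05°
n_0 = (+0.8716, -0.4903)
n_1 = (+0.9864, +0.1644)
n_2 = (+0.4241, +0.9056)
n_3 = (-0.6941, +0.7199)
n_4 = (-0.9477, -0.3192)
n_5 = (-0.3511, -0.9363)
n_6 = (+0.4664, -0.8846)
  (0,1): δ = 141.18°  ·
  (0,2): δ = 85.73°  ·
  (0,3): δ = 16.69°  ✓
  (0,4): δ = 47.97°  ✓
  (0,5): δ = 98.80°  ·
  (0,6): δ = 147.16°  ·
  (1,2): δ = 124.55°  ·
  (1,3): δ = 55.51°  ✓
  (1,4): δ = 9.15°  ✓
  (1,5): δ = 59.98°  ✓
  (1,6): δ = 108.34°  ·
  (2,3): δ = 110.96°  ·
  (2,4): δ = 46.29°  ✓
  (2,5): δ = 4.54°  ✓
  (2,6): δ = 52.89°  ✓
  (3,4): δ = 115.34°  ·
  (3,5): δ = 64.51°  ✓
  (3,6): δ = 16.15°  ✓
  (4,5): δ = 129.17°  ·
  (4,6): δ = 80.81°  ·
  (5,6): δ = 131.64°  ·
antipodal pairs: 10

count = 10; pairs: (0,3), (0,4), (1,3), (1,4), (1,5), (2,4), (2,5), (2,6), (3,5), (3,6)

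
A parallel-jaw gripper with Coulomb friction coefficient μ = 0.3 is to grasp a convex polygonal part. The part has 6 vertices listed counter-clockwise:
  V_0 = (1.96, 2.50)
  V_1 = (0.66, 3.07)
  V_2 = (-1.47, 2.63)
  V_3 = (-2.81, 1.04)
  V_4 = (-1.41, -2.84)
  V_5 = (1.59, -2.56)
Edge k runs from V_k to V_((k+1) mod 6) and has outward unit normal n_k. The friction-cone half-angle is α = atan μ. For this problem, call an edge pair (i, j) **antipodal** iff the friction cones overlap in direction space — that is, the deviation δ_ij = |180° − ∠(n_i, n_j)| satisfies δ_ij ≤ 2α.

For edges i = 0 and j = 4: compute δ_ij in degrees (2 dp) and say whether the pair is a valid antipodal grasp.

α = atan 0.3 = 16.70°;  2α = 33.40°
edge 0: e_0 = (-1.30, +0.57);  n_0 = (+0.4016, +0.9158)
edge 4: e_4 = (+3.00, +0.28);  n_4 = (+0.0929, -0.9957)
∠(n_0, n_4) = 150.99°
δ = |180° − 150.99°| = 29.01°
29.01° ≤ 2α = 33.40°  →  valid

δ = 29.01°, valid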